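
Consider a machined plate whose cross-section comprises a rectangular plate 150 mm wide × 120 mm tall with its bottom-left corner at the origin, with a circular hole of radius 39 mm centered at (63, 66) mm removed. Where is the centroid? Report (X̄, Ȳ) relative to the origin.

X̄ = 79.34 mm, Ȳ = 57.83 mm

plate: A = 150 × 120 = 18000.00, centroid at (75.00, 60.00).
hole: A = −π·39² = -4778.36, centroid at (63.00, 66.00).
ΣA = 13221.64 mm²
ΣAX̄ = (18000.00)(75.00) + (-4778.36)(63.00) = 1048963.17 mm³
ΣAȲ = (18000.00)(60.00) + (-4778.36)(66.00) = 764628.08 mm³
X̄ = 1048963.17 / 13221.64 = 79.34 mm
Ȳ = 764628.08 / 13221.64 = 57.83 mm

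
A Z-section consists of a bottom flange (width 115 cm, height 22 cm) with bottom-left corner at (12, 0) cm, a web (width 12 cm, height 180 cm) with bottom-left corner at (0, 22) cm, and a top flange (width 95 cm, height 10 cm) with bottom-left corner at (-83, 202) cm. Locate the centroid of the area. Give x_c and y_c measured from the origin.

bottom flange: A = 115 × 22 = 2530.00, centroid at (69.50, 11.00).
web: A = 12 × 180 = 2160.00, centroid at (6.00, 112.00).
top flange: A = 95 × 10 = 950.00, centroid at (-35.50, 207.00).
ΣA = 5640.00 cm², ΣAx_c = 155070.00 cm³, ΣAy_c = 466400.00 cm³.
x_c = 155070.00/5640.00 = 27.49 cm; y_c = 466400.00/5640.00 = 82.70 cm.

x_c = 27.49 cm, y_c = 82.70 cm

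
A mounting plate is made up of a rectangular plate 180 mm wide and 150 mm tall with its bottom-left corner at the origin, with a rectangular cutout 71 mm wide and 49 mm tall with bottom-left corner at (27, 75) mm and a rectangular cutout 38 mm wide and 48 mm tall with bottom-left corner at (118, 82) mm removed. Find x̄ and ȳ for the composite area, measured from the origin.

plate: A = 180 × 150 = 27000.00, centroid at (90.00, 75.00).
hole 1: A = −(71 × 49) = -3479.00, centroid at (62.50, 99.50).
hole 2: A = −(38 × 48) = -1824.00, centroid at (137.00, 106.00).
ΣA = 21697.00 mm²
ΣAx̄ = (27000.00)(90.00) + (-3479.00)(62.50) + (-1824.00)(137.00) = 1962674.50 mm³
ΣAȳ = (27000.00)(75.00) + (-3479.00)(99.50) + (-1824.00)(106.00) = 1485495.50 mm³
x̄ = 1962674.50 / 21697.00 = 90.46 mm
ȳ = 1485495.50 / 21697.00 = 68.47 mm

x̄ = 90.46 mm, ȳ = 68.47 mm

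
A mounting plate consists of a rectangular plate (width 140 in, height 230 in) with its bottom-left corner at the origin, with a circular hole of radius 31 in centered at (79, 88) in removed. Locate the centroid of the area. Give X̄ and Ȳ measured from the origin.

X̄ = 69.07 in, Ȳ = 117.79 in

plate: A = 140 × 230 = 32200.00, centroid at (70.00, 115.00).
hole: A = −π·31² = -3019.07, centroid at (79.00, 88.00).
ΣA = 29180.93 in²
ΣAX̄ = (32200.00)(70.00) + (-3019.07)(79.00) = 2015493.43 in³
ΣAȲ = (32200.00)(115.00) + (-3019.07)(88.00) = 3437321.79 in³
X̄ = 2015493.43 / 29180.93 = 69.07 in
Ȳ = 3437321.79 / 29180.93 = 117.79 in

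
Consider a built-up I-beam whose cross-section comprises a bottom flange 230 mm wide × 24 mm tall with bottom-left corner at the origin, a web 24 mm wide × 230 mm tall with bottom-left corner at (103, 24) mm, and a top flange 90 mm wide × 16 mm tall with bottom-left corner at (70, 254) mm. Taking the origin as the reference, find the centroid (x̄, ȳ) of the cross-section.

bottom flange: A = 230 × 24 = 5520.00, centroid at (115.00, 12.00).
web: A = 24 × 230 = 5520.00, centroid at (115.00, 139.00).
top flange: A = 90 × 16 = 1440.00, centroid at (115.00, 262.00).
ΣA = 12480.00 mm²
ΣAx̄ = (5520.00)(115.00) + (5520.00)(115.00) + (1440.00)(115.00) = 1435200.00 mm³
ΣAȳ = (5520.00)(12.00) + (5520.00)(139.00) + (1440.00)(262.00) = 1210800.00 mm³
x̄ = 1435200.00 / 12480.00 = 115.00 mm
ȳ = 1210800.00 / 12480.00 = 97.02 mm

x̄ = 115.00 mm, ȳ = 97.02 mm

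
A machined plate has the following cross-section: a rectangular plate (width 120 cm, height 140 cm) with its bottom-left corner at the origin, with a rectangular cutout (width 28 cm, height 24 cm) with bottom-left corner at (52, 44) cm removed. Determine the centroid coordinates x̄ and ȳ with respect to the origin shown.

x̄ = 59.75 cm, ȳ = 70.58 cm

Part | A | x̄ᵢ | ȳᵢ | A·x̄ᵢ | A·ȳᵢ
plate | 16800.00 | 60.00 | 70.00 | 1008000.00 | 1176000.00
hole | -672.00 | 66.00 | 56.00 | -44352.00 | -37632.00
Σ | 16128.00 |  |  | 963648.00 | 1138368.00
x̄ = 963648.00 / 16128.00 = 59.75 cm
ȳ = 1138368.00 / 16128.00 = 70.58 cm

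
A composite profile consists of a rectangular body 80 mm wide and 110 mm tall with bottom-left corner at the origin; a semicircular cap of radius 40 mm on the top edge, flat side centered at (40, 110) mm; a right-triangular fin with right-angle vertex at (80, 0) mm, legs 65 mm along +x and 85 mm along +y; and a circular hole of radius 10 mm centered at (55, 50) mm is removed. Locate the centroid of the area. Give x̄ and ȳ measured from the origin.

x̄ = 52.04 mm, ȳ = 62.91 mm

rectangular body: A = 80 × 110 = 8800.00, centroid at (40.00, 55.00).
semicircular top: A = ½π·40² = 2513.27, centroid at (40.00, 126.98).
triangular fin: A = ½·65·85 = 2762.50, centroid at (101.67, 28.33).
hole: A = −π·10² = -314.16, centroid at (55.00, 50.00).
ΣA = 13761.61 mm², ΣAx̄ = 716106.37 mm³, ΣAȳ = 865689.69 mm³.
x̄ = 716106.37/13761.61 = 52.04 mm; ȳ = 865689.69/13761.61 = 62.91 mm.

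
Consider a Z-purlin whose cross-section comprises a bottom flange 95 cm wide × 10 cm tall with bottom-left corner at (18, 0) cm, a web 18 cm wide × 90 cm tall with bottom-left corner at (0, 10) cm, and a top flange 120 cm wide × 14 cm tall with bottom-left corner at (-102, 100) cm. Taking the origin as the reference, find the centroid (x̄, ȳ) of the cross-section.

x̄ = 1.47 cm, ȳ = 64.38 cm

Part | A | x̄ᵢ | ȳᵢ | A·x̄ᵢ | A·ȳᵢ
bottom flange | 950.00 | 65.50 | 5.00 | 62225.00 | 4750.00
web | 1620.00 | 9.00 | 55.00 | 14580.00 | 89100.00
top flange | 1680.00 | -42.00 | 107.00 | -70560.00 | 179760.00
Σ | 4250.00 |  |  | 6245.00 | 273610.00
x̄ = 6245.00 / 4250.00 = 1.47 cm
ȳ = 273610.00 / 4250.00 = 64.38 cm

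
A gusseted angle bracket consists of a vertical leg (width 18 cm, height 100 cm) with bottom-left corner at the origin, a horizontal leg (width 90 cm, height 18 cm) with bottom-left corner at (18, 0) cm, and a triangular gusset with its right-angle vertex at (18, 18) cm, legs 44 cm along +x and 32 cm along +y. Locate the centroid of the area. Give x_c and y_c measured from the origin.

x_c = 34.25 cm, y_c = 30.25 cm

vertical leg: A = 18 × 100 = 1800.00, centroid at (9.00, 50.00).
horizontal leg: A = 90 × 18 = 1620.00, centroid at (63.00, 9.00).
gusset: A = ½·44·32 = 704.00, centroid at (32.67, 28.67).
ΣA = 4124.00 cm², ΣAx_c = 141257.33 cm³, ΣAy_c = 124761.33 cm³.
x_c = 141257.33/4124.00 = 34.25 cm; y_c = 124761.33/4124.00 = 30.25 cm.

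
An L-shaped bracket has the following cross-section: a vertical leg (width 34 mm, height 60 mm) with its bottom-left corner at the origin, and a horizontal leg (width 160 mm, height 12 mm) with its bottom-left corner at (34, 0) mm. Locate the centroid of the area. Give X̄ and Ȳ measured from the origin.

X̄ = 64.03 mm, Ȳ = 18.36 mm

Part | A | x̄ᵢ | ȳᵢ | A·x̄ᵢ | A·ȳᵢ
vertical leg | 2040.00 | 17.00 | 30.00 | 34680.00 | 61200.00
horizontal leg | 1920.00 | 114.00 | 6.00 | 218880.00 | 11520.00
Σ | 3960.00 |  |  | 253560.00 | 72720.00
X̄ = 253560.00 / 3960.00 = 64.03 mm
Ȳ = 72720.00 / 3960.00 = 18.36 mm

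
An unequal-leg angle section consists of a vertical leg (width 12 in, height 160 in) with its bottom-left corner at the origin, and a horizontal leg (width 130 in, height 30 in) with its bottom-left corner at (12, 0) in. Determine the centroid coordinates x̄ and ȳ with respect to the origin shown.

vertical leg: A = 12 × 160 = 1920.00, centroid at (6.00, 80.00).
horizontal leg: A = 130 × 30 = 3900.00, centroid at (77.00, 15.00).
ΣA = 5820.00 in²
ΣAx̄ = (1920.00)(6.00) + (3900.00)(77.00) = 311820.00 in³
ΣAȳ = (1920.00)(80.00) + (3900.00)(15.00) = 212100.00 in³
x̄ = 311820.00 / 5820.00 = 53.58 in
ȳ = 212100.00 / 5820.00 = 36.44 in

x̄ = 53.58 in, ȳ = 36.44 in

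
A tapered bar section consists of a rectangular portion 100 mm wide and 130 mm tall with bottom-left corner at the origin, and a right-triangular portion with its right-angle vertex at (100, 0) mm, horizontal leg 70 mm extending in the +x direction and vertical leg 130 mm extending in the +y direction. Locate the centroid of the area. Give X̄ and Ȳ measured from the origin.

rectangular portion: A = 100 × 130 = 13000.00, centroid at (50.00, 65.00).
triangular portion: A = ½·70·130 = 4550.00, centroid at (123.33, 43.33).
ΣA = 17550.00 mm², ΣAX̄ = 1211166.67 mm³, ΣAȲ = 1042166.67 mm³.
X̄ = 1211166.67/17550.00 = 69.01 mm; Ȳ = 1042166.67/17550.00 = 59.38 mm.

X̄ = 69.01 mm, Ȳ = 59.38 mm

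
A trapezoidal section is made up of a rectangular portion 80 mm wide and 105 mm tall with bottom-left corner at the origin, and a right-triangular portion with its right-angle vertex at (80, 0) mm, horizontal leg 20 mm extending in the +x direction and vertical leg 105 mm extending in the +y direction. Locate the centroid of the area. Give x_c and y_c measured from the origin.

x_c = 45.19 mm, y_c = 50.56 mm

rectangular portion: A = 80 × 105 = 8400.00, centroid at (40.00, 52.50).
triangular portion: A = ½·20·105 = 1050.00, centroid at (86.67, 35.00).
ΣA = 9450.00 mm², ΣAx_c = 427000.00 mm³, ΣAy_c = 477750.00 mm³.
x_c = 427000.00/9450.00 = 45.19 mm; y_c = 477750.00/9450.00 = 50.56 mm.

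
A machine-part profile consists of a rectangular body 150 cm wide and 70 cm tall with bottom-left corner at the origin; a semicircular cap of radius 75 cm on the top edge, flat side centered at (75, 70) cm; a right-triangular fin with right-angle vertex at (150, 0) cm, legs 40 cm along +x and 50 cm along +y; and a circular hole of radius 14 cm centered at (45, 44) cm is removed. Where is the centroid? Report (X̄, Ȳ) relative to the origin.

X̄ = 80.42 cm, Ȳ = 63.73 cm

rectangular body: A = 150 × 70 = 10500.00, centroid at (75.00, 35.00).
semicircular top: A = ½π·75² = 8835.73, centroid at (75.00, 101.83).
triangular fin: A = ½·40·50 = 1000.00, centroid at (163.33, 16.67).
hole: A = −π·14² = -615.75, centroid at (45.00, 44.00).
ΣA = 19719.98 cm², ΣAX̄ = 1585804.19 cm³, ΣAȲ = 1256824.63 cm³.
X̄ = 1585804.19/19719.98 = 80.42 cm; Ȳ = 1256824.63/19719.98 = 63.73 cm.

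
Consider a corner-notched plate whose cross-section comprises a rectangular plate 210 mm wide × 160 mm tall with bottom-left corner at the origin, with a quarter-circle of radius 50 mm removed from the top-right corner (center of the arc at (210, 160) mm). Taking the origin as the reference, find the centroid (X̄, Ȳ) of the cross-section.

plate: A = 210 × 160 = 33600.00, centroid at (105.00, 80.00).
removed quarter-circle: A = −¼π·50² = -1963.50, centroid at (188.78, 138.78).
ΣA = 31636.50 mm², ΣAX̄ = 3157332.63 mm³, ΣAȲ = 2415507.40 mm³.
X̄ = 3157332.63/31636.50 = 99.80 mm; Ȳ = 2415507.40/31636.50 = 76.35 mm.

X̄ = 99.80 mm, Ȳ = 76.35 mm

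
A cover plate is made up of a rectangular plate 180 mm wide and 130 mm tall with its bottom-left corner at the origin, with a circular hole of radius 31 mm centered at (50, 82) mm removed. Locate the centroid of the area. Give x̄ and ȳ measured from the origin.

plate: A = 180 × 130 = 23400.00, centroid at (90.00, 65.00).
hole: A = −π·31² = -3019.07, centroid at (50.00, 82.00).
ΣA = 20380.93 mm²
ΣAx̄ = (23400.00)(90.00) + (-3019.07)(50.00) = 1955046.47 mm³
ΣAȳ = (23400.00)(65.00) + (-3019.07)(82.00) = 1273436.22 mm³
x̄ = 1955046.47 / 20380.93 = 95.93 mm
ȳ = 1273436.22 / 20380.93 = 62.48 mm

x̄ = 95.93 mm, ȳ = 62.48 mm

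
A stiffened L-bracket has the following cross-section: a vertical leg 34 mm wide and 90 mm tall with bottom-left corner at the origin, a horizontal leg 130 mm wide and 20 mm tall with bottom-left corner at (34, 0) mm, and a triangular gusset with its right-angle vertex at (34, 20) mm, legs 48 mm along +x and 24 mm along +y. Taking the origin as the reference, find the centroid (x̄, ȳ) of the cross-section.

x̄ = 54.24 mm, ȳ = 28.84 mm

Part | A | x̄ᵢ | ȳᵢ | A·x̄ᵢ | A·ȳᵢ
vertical leg | 3060.00 | 17.00 | 45.00 | 52020.00 | 137700.00
horizontal leg | 2600.00 | 99.00 | 10.00 | 257400.00 | 26000.00
gusset | 576.00 | 50.00 | 28.00 | 28800.00 | 16128.00
Σ | 6236.00 |  |  | 338220.00 | 179828.00
x̄ = 338220.00 / 6236.00 = 54.24 mm
ȳ = 179828.00 / 6236.00 = 28.84 mm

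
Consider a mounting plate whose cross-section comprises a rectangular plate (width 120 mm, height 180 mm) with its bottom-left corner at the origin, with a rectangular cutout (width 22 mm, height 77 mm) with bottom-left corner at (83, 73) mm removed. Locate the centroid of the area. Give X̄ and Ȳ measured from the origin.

X̄ = 57.11 mm, Ȳ = 88.17 mm

Part | A | x̄ᵢ | ȳᵢ | A·x̄ᵢ | A·ȳᵢ
plate | 21600.00 | 60.00 | 90.00 | 1296000.00 | 1944000.00
hole | -1694.00 | 94.00 | 111.50 | -159236.00 | -188881.00
Σ | 19906.00 |  |  | 1136764.00 | 1755119.00
X̄ = 1136764.00 / 19906.00 = 57.11 mm
Ȳ = 1755119.00 / 19906.00 = 88.17 mm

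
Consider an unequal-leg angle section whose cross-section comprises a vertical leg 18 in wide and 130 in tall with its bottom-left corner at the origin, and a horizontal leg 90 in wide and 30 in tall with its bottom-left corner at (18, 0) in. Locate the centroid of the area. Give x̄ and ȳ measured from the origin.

x̄ = 37.93 in, ȳ = 38.21 in

vertical leg: A = 18 × 130 = 2340.00, centroid at (9.00, 65.00).
horizontal leg: A = 90 × 30 = 2700.00, centroid at (63.00, 15.00).
ΣA = 5040.00 in², ΣAx̄ = 191160.00 in³, ΣAȳ = 192600.00 in³.
x̄ = 191160.00/5040.00 = 37.93 in; ȳ = 192600.00/5040.00 = 38.21 in.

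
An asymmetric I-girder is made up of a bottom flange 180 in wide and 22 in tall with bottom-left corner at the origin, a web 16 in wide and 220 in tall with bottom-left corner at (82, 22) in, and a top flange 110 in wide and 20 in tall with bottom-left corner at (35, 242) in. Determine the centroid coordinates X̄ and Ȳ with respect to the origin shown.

X̄ = 90.00 in, Ȳ = 109.77 in

bottom flange: A = 180 × 22 = 3960.00, centroid at (90.00, 11.00).
web: A = 16 × 220 = 3520.00, centroid at (90.00, 132.00).
top flange: A = 110 × 20 = 2200.00, centroid at (90.00, 252.00).
ΣA = 9680.00 in²
ΣAX̄ = (3960.00)(90.00) + (3520.00)(90.00) + (2200.00)(90.00) = 871200.00 in³
ΣAȲ = (3960.00)(11.00) + (3520.00)(132.00) + (2200.00)(252.00) = 1062600.00 in³
X̄ = 871200.00 / 9680.00 = 90.00 in
Ȳ = 1062600.00 / 9680.00 = 109.77 in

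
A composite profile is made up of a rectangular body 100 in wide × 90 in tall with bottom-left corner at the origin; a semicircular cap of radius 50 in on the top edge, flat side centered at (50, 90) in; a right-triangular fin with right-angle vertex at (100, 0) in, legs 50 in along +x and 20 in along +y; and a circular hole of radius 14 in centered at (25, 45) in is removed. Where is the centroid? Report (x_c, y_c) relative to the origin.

x_c = 53.80 in, y_c = 63.80 in

Part | A | x̄ᵢ | ȳᵢ | A·x̄ᵢ | A·ȳᵢ
rectangular body | 9000.00 | 50.00 | 45.00 | 450000.00 | 405000.00
semicircular top | 3926.99 | 50.00 | 111.22 | 196349.54 | 436762.51
triangular fin | 500.00 | 116.67 | 6.67 | 58333.33 | 3333.33
hole | -615.75 | 25.00 | 45.00 | -15393.80 | -27708.85
Σ | 12811.24 |  |  | 689289.07 | 817386.99
x_c = 689289.07 / 12811.24 = 53.80 in
y_c = 817386.99 / 12811.24 = 63.80 in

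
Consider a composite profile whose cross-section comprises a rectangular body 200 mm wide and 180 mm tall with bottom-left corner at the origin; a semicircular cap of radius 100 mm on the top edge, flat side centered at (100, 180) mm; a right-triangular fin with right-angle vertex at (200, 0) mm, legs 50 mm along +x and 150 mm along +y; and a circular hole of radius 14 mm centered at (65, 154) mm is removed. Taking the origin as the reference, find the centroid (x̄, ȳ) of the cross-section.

rectangular body: A = 200 × 180 = 36000.00, centroid at (100.00, 90.00).
semicircular top: A = ½π·100² = 15707.96, centroid at (100.00, 222.44).
triangular fin: A = ½·50·150 = 3750.00, centroid at (216.67, 50.00).
hole: A = −π·14² = -615.75, centroid at (65.00, 154.00).
ΣA = 54842.21 mm², ΣAx̄ = 5943272.44 mm³, ΣAȳ = 6826774.22 mm³.
x̄ = 5943272.44/54842.21 = 108.37 mm; ȳ = 6826774.22/54842.21 = 124.48 mm.

x̄ = 108.37 mm, ȳ = 124.48 mm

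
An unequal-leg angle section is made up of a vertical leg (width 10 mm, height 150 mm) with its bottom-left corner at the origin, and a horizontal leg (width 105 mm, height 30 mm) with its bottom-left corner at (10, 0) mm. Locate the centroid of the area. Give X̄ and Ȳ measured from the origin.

X̄ = 43.95 mm, Ȳ = 34.35 mm

vertical leg: A = 10 × 150 = 1500.00, centroid at (5.00, 75.00).
horizontal leg: A = 105 × 30 = 3150.00, centroid at (62.50, 15.00).
ΣA = 4650.00 mm²
ΣAX̄ = (1500.00)(5.00) + (3150.00)(62.50) = 204375.00 mm³
ΣAȲ = (1500.00)(75.00) + (3150.00)(15.00) = 159750.00 mm³
X̄ = 204375.00 / 4650.00 = 43.95 mm
Ȳ = 159750.00 / 4650.00 = 34.35 mm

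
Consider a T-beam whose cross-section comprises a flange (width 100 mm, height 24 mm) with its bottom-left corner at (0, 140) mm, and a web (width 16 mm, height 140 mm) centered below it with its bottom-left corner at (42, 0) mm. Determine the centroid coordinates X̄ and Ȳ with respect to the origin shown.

Part | A | x̄ᵢ | ȳᵢ | A·x̄ᵢ | A·ȳᵢ
web | 2240.00 | 50.00 | 70.00 | 112000.00 | 156800.00
flange | 2400.00 | 50.00 | 152.00 | 120000.00 | 364800.00
Σ | 4640.00 |  |  | 232000.00 | 521600.00
X̄ = 232000.00 / 4640.00 = 50.00 mm
Ȳ = 521600.00 / 4640.00 = 112.41 mm

X̄ = 50.00 mm, Ȳ = 112.41 mm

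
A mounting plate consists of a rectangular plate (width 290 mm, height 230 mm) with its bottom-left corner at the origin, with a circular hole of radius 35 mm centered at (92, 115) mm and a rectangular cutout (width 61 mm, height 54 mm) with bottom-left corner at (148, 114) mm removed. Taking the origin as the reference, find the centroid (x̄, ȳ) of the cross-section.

plate: A = 290 × 230 = 66700.00, centroid at (145.00, 115.00).
hole 1: A = −π·35² = -3848.45, centroid at (92.00, 115.00).
hole 2: A = −(61 × 54) = -3294.00, centroid at (178.50, 141.00).
ΣA = 59557.55 mm²
ΣAx̄ = (66700.00)(145.00) + (-3848.45)(92.00) + (-3294.00)(178.50) = 8729463.51 mm³
ΣAȳ = (66700.00)(115.00) + (-3848.45)(115.00) + (-3294.00)(141.00) = 6763474.13 mm³
x̄ = 8729463.51 / 59557.55 = 146.57 mm
ȳ = 6763474.13 / 59557.55 = 113.56 mm

x̄ = 146.57 mm, ȳ = 113.56 mm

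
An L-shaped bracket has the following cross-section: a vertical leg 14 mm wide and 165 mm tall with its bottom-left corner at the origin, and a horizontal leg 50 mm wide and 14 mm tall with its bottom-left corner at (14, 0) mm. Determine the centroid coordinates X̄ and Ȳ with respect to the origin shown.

X̄ = 14.44 mm, Ȳ = 64.94 mm

vertical leg: A = 14 × 165 = 2310.00, centroid at (7.00, 82.50).
horizontal leg: A = 50 × 14 = 700.00, centroid at (39.00, 7.00).
ΣA = 3010.00 mm²
ΣAX̄ = (2310.00)(7.00) + (700.00)(39.00) = 43470.00 mm³
ΣAȲ = (2310.00)(82.50) + (700.00)(7.00) = 195475.00 mm³
X̄ = 43470.00 / 3010.00 = 14.44 mm
Ȳ = 195475.00 / 3010.00 = 64.94 mm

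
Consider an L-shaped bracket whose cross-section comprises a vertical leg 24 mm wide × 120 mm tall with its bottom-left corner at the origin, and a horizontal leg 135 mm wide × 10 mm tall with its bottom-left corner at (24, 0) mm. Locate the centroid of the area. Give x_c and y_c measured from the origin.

x_c = 37.37 mm, y_c = 42.45 mm

vertical leg: A = 24 × 120 = 2880.00, centroid at (12.00, 60.00).
horizontal leg: A = 135 × 10 = 1350.00, centroid at (91.50, 5.00).
ΣA = 4230.00 mm²
ΣAx_c = (2880.00)(12.00) + (1350.00)(91.50) = 158085.00 mm³
ΣAy_c = (2880.00)(60.00) + (1350.00)(5.00) = 179550.00 mm³
x_c = 158085.00 / 4230.00 = 37.37 mm
y_c = 179550.00 / 4230.00 = 42.45 mm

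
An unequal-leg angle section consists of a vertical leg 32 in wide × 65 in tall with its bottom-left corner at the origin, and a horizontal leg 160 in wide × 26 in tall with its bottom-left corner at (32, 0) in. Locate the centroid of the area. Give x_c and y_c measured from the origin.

Part | A | x̄ᵢ | ȳᵢ | A·x̄ᵢ | A·ȳᵢ
vertical leg | 2080.00 | 16.00 | 32.50 | 33280.00 | 67600.00
horizontal leg | 4160.00 | 112.00 | 13.00 | 465920.00 | 54080.00
Σ | 6240.00 |  |  | 499200.00 | 121680.00
x_c = 499200.00 / 6240.00 = 80.00 in
y_c = 121680.00 / 6240.00 = 19.50 in

x_c = 80.00 in, y_c = 19.50 in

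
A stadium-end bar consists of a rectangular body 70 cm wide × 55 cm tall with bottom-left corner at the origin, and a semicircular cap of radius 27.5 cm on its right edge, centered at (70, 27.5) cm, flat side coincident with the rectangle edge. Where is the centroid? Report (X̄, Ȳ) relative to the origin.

Part | A | x̄ᵢ | ȳᵢ | A·x̄ᵢ | A·ȳᵢ
rectangular body | 3850.00 | 35.00 | 27.50 | 134750.00 | 105875.00
semicircular end | 1187.91 | 81.67 | 27.50 | 97018.61 | 32667.65
Σ | 5037.91 |  |  | 231768.61 | 138542.65
X̄ = 231768.61 / 5037.91 = 46.00 cm
Ȳ = 138542.65 / 5037.91 = 27.50 cm

X̄ = 46.00 cm, Ȳ = 27.50 cm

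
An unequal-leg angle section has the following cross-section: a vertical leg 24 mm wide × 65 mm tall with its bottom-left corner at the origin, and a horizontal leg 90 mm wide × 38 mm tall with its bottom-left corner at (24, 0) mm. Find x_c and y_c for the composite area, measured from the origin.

x_c = 51.14 mm, y_c = 23.23 mm

vertical leg: A = 24 × 65 = 1560.00, centroid at (12.00, 32.50).
horizontal leg: A = 90 × 38 = 3420.00, centroid at (69.00, 19.00).
ΣA = 4980.00 mm²
ΣAx_c = (1560.00)(12.00) + (3420.00)(69.00) = 254700.00 mm³
ΣAy_c = (1560.00)(32.50) + (3420.00)(19.00) = 115680.00 mm³
x_c = 254700.00 / 4980.00 = 51.14 mm
y_c = 115680.00 / 4980.00 = 23.23 mm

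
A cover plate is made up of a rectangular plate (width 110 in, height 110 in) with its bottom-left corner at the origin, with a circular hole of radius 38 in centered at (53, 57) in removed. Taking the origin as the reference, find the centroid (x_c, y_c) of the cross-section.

x_c = 56.20 in, y_c = 53.80 in

plate: A = 110 × 110 = 12100.00, centroid at (55.00, 55.00).
hole: A = −π·38² = -4536.46, centroid at (53.00, 57.00).
ΣA = 7563.54 in²
ΣAx_c = (12100.00)(55.00) + (-4536.46)(53.00) = 425067.63 in³
ΣAy_c = (12100.00)(55.00) + (-4536.46)(57.00) = 406921.79 in³
x_c = 425067.63 / 7563.54 = 56.20 in
y_c = 406921.79 / 7563.54 = 53.80 in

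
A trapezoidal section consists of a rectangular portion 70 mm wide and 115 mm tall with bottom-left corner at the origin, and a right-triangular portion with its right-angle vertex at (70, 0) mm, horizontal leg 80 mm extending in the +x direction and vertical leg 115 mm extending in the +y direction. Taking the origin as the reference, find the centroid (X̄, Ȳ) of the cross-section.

rectangular portion: A = 70 × 115 = 8050.00, centroid at (35.00, 57.50).
triangular portion: A = ½·80·115 = 4600.00, centroid at (96.67, 38.33).
ΣA = 12650.00 mm²
ΣAX̄ = (8050.00)(35.00) + (4600.00)(96.67) = 726416.67 mm³
ΣAȲ = (8050.00)(57.50) + (4600.00)(38.33) = 639208.33 mm³
X̄ = 726416.67 / 12650.00 = 57.42 mm
Ȳ = 639208.33 / 12650.00 = 50.53 mm

X̄ = 57.42 mm, Ȳ = 50.53 mm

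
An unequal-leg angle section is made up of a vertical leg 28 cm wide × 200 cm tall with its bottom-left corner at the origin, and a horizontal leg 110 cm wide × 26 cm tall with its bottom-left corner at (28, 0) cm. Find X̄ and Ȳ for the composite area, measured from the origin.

vertical leg: A = 28 × 200 = 5600.00, centroid at (14.00, 100.00).
horizontal leg: A = 110 × 26 = 2860.00, centroid at (83.00, 13.00).
ΣA = 8460.00 cm²
ΣAX̄ = (5600.00)(14.00) + (2860.00)(83.00) = 315780.00 cm³
ΣAȲ = (5600.00)(100.00) + (2860.00)(13.00) = 597180.00 cm³
X̄ = 315780.00 / 8460.00 = 37.33 cm
Ȳ = 597180.00 / 8460.00 = 70.59 cm

X̄ = 37.33 cm, Ȳ = 70.59 cm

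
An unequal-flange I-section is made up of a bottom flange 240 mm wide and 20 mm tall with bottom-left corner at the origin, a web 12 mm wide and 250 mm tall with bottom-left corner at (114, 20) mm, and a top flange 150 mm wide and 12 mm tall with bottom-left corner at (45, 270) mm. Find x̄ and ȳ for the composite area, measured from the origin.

x̄ = 120.00 mm, ȳ = 102.06 mm

bottom flange: A = 240 × 20 = 4800.00, centroid at (120.00, 10.00).
web: A = 12 × 250 = 3000.00, centroid at (120.00, 145.00).
top flange: A = 150 × 12 = 1800.00, centroid at (120.00, 276.00).
ΣA = 9600.00 mm²
ΣAx̄ = (4800.00)(120.00) + (3000.00)(120.00) + (1800.00)(120.00) = 1152000.00 mm³
ΣAȳ = (4800.00)(10.00) + (3000.00)(145.00) + (1800.00)(276.00) = 979800.00 mm³
x̄ = 1152000.00 / 9600.00 = 120.00 mm
ȳ = 979800.00 / 9600.00 = 102.06 mm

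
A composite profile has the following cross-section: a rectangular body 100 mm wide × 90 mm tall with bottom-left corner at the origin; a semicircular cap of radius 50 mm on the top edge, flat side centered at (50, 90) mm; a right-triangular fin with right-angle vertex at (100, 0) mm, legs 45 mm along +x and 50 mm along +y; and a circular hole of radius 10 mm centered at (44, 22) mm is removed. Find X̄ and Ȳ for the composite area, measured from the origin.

Part | A | x̄ᵢ | ȳᵢ | A·x̄ᵢ | A·ȳᵢ
rectangular body | 9000.00 | 50.00 | 45.00 | 450000.00 | 405000.00
semicircular top | 3926.99 | 50.00 | 111.22 | 196349.54 | 436762.51
triangular fin | 1125.00 | 115.00 | 16.67 | 129375.00 | 18750.00
hole | -314.16 | 44.00 | 22.00 | -13823.01 | -6911.50
Σ | 13737.83 |  |  | 761901.53 | 853601.00
X̄ = 761901.53 / 13737.83 = 55.46 mm
Ȳ = 853601.00 / 13737.83 = 62.14 mm

X̄ = 55.46 mm, Ȳ = 62.14 mm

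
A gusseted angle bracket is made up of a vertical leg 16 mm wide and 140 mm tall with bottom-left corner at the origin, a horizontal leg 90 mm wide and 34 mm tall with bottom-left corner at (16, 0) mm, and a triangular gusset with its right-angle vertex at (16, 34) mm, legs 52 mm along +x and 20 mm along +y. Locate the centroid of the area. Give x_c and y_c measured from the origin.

x_c = 38.13 mm, y_c = 39.51 mm

vertical leg: A = 16 × 140 = 2240.00, centroid at (8.00, 70.00).
horizontal leg: A = 90 × 34 = 3060.00, centroid at (61.00, 17.00).
gusset: A = ½·52·20 = 520.00, centroid at (33.33, 40.67).
ΣA = 5820.00 mm²
ΣAx_c = (2240.00)(8.00) + (3060.00)(61.00) + (520.00)(33.33) = 221913.33 mm³
ΣAy_c = (2240.00)(70.00) + (3060.00)(17.00) + (520.00)(40.67) = 229966.67 mm³
x_c = 221913.33 / 5820.00 = 38.13 mm
y_c = 229966.67 / 5820.00 = 39.51 mm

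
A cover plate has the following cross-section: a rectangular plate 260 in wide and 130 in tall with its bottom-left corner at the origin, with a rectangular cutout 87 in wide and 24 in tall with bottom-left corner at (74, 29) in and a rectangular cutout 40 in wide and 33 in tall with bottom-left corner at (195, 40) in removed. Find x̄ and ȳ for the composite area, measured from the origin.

x̄ = 127.17 in, ȳ = 67.02 in

plate: A = 260 × 130 = 33800.00, centroid at (130.00, 65.00).
hole 1: A = −(87 × 24) = -2088.00, centroid at (117.50, 41.00).
hole 2: A = −(40 × 33) = -1320.00, centroid at (215.00, 56.50).
ΣA = 30392.00 in², ΣAx̄ = 3864860.00 in³, ΣAȳ = 2036812.00 in³.
x̄ = 3864860.00/30392.00 = 127.17 in; ȳ = 2036812.00/30392.00 = 67.02 in.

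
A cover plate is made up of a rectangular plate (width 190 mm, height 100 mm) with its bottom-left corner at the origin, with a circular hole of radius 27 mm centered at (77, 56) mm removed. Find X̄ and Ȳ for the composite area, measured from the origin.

Part | A | x̄ᵢ | ȳᵢ | A·x̄ᵢ | A·ȳᵢ
plate | 19000.00 | 95.00 | 50.00 | 1805000.00 | 950000.00
hole | -2290.22 | 77.00 | 56.00 | -176347.02 | -128252.38
Σ | 16709.78 |  |  | 1628652.98 | 821747.62
X̄ = 1628652.98 / 16709.78 = 97.47 mm
Ȳ = 821747.62 / 16709.78 = 49.18 mm

X̄ = 97.47 mm, Ȳ = 49.18 mm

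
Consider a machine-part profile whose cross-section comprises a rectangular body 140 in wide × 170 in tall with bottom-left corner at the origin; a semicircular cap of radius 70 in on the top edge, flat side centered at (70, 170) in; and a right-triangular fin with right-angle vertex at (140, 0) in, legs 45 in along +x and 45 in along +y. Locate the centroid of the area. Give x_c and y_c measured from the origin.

x_c = 72.65 in, y_c = 109.98 in

rectangular body: A = 140 × 170 = 23800.00, centroid at (70.00, 85.00).
semicircular top: A = ½π·70² = 7696.90, centroid at (70.00, 199.71).
triangular fin: A = ½·45·45 = 1012.50, centroid at (155.00, 15.00).
ΣA = 32509.40 in², ΣAx_c = 2361720.64 in³, ΣAy_c = 3575327.51 in³.
x_c = 2361720.64/32509.40 = 72.65 in; y_c = 3575327.51/32509.40 = 109.98 in.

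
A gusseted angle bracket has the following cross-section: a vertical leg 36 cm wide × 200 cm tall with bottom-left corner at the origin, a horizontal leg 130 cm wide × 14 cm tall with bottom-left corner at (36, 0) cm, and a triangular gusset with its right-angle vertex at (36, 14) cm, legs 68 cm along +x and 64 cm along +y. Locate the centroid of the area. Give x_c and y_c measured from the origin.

x_c = 39.40 cm, y_c = 72.31 cm

Part | A | x̄ᵢ | ȳᵢ | A·x̄ᵢ | A·ȳᵢ
vertical leg | 7200.00 | 18.00 | 100.00 | 129600.00 | 720000.00
horizontal leg | 1820.00 | 101.00 | 7.00 | 183820.00 | 12740.00
gusset | 2176.00 | 58.67 | 35.33 | 127658.67 | 76885.33
Σ | 11196.00 |  |  | 441078.67 | 809625.33
x_c = 441078.67 / 11196.00 = 39.40 cm
y_c = 809625.33 / 11196.00 = 72.31 cm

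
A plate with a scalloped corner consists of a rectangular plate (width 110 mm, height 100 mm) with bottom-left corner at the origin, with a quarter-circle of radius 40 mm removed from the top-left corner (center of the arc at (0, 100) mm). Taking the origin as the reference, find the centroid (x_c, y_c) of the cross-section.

x_c = 59.90 mm, y_c = 45.74 mm

plate: A = 110 × 100 = 11000.00, centroid at (55.00, 50.00).
removed quarter-circle: A = −¼π·40² = -1256.64, centroid at (16.98, 83.02).
ΣA = 9743.36 mm², ΣAx_c = 583666.67 mm³, ΣAy_c = 445669.63 mm³.
x_c = 583666.67/9743.36 = 59.90 mm; y_c = 445669.63/9743.36 = 45.74 mm.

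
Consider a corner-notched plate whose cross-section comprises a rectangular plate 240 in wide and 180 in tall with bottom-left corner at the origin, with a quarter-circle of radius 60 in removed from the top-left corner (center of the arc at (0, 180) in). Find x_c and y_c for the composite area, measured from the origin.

plate: A = 240 × 180 = 43200.00, centroid at (120.00, 90.00).
removed quarter-circle: A = −¼π·60² = -2827.43, centroid at (25.46, 154.54).
ΣA = 40372.57 in²
ΣAx_c = (43200.00)(120.00) + (-2827.43)(25.46) = 5112000.00 in³
ΣAy_c = (43200.00)(90.00) + (-2827.43)(154.54) = 3451061.99 in³
x_c = 5112000.00 / 40372.57 = 126.62 in
y_c = 3451061.99 / 40372.57 = 85.48 in

x_c = 126.62 in, y_c = 85.48 in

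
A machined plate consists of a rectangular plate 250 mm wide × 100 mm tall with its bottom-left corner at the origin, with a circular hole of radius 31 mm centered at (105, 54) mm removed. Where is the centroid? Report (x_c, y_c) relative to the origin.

x_c = 127.75 mm, y_c = 49.45 mm

Part | A | x̄ᵢ | ȳᵢ | A·x̄ᵢ | A·ȳᵢ
plate | 25000.00 | 125.00 | 50.00 | 3125000.00 | 1250000.00
hole | -3019.07 | 105.00 | 54.00 | -317002.41 | -163029.81
Σ | 21980.93 |  |  | 2807997.59 | 1086970.19
x_c = 2807997.59 / 21980.93 = 127.75 mm
y_c = 1086970.19 / 21980.93 = 49.45 mm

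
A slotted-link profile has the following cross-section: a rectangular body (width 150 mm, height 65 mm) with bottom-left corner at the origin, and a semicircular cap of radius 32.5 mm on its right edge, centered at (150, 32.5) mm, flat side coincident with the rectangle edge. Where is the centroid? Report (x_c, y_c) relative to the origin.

rectangular body: A = 150 × 65 = 9750.00, centroid at (75.00, 32.50).
semicircular end: A = ½π·32.5² = 1659.15, centroid at (163.79, 32.50).
ΣA = 11409.15 mm², ΣAx_c = 1003008.46 mm³, ΣAy_c = 370797.49 mm³.
x_c = 1003008.46/11409.15 = 87.91 mm; y_c = 370797.49/11409.15 = 32.50 mm.

x_c = 87.91 mm, y_c = 32.50 mm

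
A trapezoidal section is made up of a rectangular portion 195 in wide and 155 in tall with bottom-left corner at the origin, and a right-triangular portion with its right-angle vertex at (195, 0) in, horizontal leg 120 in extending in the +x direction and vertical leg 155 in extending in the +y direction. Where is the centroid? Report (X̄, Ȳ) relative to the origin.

X̄ = 129.85 in, Ȳ = 71.42 in

rectangular portion: A = 195 × 155 = 30225.00, centroid at (97.50, 77.50).
triangular portion: A = ½·120·155 = 9300.00, centroid at (235.00, 51.67).
ΣA = 39525.00 in²
ΣAX̄ = (30225.00)(97.50) + (9300.00)(235.00) = 5132437.50 in³
ΣAȲ = (30225.00)(77.50) + (9300.00)(51.67) = 2822937.50 in³
X̄ = 5132437.50 / 39525.00 = 129.85 in
Ȳ = 2822937.50 / 39525.00 = 71.42 in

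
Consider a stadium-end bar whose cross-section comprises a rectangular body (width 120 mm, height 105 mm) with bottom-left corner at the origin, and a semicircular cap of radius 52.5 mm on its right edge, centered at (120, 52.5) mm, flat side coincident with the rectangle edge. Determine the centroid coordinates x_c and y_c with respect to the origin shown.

x_c = 81.04 mm, y_c = 52.50 mm

Part | A | x̄ᵢ | ȳᵢ | A·x̄ᵢ | A·ȳᵢ
rectangular body | 12600.00 | 60.00 | 52.50 | 756000.00 | 661500.00
semicircular end | 4329.51 | 142.28 | 52.50 | 616009.64 | 227299.14
Σ | 16929.51 |  |  | 1372009.64 | 888799.14
x_c = 1372009.64 / 16929.51 = 81.04 mm
y_c = 888799.14 / 16929.51 = 52.50 mm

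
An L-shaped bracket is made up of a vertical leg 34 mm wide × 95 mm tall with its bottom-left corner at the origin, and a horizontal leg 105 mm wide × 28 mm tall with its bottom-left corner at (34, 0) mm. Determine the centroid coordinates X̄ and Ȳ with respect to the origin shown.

Part | A | x̄ᵢ | ȳᵢ | A·x̄ᵢ | A·ȳᵢ
vertical leg | 3230.00 | 17.00 | 47.50 | 54910.00 | 153425.00
horizontal leg | 2940.00 | 86.50 | 14.00 | 254310.00 | 41160.00
Σ | 6170.00 |  |  | 309220.00 | 194585.00
X̄ = 309220.00 / 6170.00 = 50.12 mm
Ȳ = 194585.00 / 6170.00 = 31.54 mm

X̄ = 50.12 mm, Ȳ = 31.54 mm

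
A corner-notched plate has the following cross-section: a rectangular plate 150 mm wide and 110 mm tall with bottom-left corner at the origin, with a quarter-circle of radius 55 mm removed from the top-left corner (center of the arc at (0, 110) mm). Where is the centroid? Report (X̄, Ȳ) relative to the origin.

plate: A = 150 × 110 = 16500.00, centroid at (75.00, 55.00).
removed quarter-circle: A = −¼π·55² = -2375.83, centroid at (23.34, 86.66).
ΣA = 14124.17 mm², ΣAX̄ = 1182041.67 mm³, ΣAȲ = 701617.09 mm³.
X̄ = 1182041.67/14124.17 = 83.69 mm; Ȳ = 701617.09/14124.17 = 49.67 mm.

X̄ = 83.69 mm, Ȳ = 49.67 mm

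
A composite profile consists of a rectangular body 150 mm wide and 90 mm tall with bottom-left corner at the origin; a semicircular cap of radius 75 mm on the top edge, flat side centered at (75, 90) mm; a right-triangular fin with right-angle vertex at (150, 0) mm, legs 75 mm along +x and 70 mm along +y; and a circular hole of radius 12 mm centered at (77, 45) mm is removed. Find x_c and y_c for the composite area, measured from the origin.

rectangular body: A = 150 × 90 = 13500.00, centroid at (75.00, 45.00).
semicircular top: A = ½π·75² = 8835.73, centroid at (75.00, 121.83).
triangular fin: A = ½·75·70 = 2625.00, centroid at (175.00, 23.33).
hole: A = −π·12² = -452.39, centroid at (77.00, 45.00).
ΣA = 24508.34 mm², ΣAx_c = 2099720.72 mm³, ΣAy_c = 1724858.12 mm³.
x_c = 2099720.72/24508.34 = 85.67 mm; y_c = 1724858.12/24508.34 = 70.38 mm.

x_c = 85.67 mm, y_c = 70.38 mm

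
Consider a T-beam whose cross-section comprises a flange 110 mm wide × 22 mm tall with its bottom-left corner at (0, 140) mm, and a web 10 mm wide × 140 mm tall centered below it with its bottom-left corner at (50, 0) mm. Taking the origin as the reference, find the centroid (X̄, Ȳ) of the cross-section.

X̄ = 55.00 mm, Ȳ = 121.31 mm

Part | A | x̄ᵢ | ȳᵢ | A·x̄ᵢ | A·ȳᵢ
web | 1400.00 | 55.00 | 70.00 | 77000.00 | 98000.00
flange | 2420.00 | 55.00 | 151.00 | 133100.00 | 365420.00
Σ | 3820.00 |  |  | 210100.00 | 463420.00
X̄ = 210100.00 / 3820.00 = 55.00 mm
Ȳ = 463420.00 / 3820.00 = 121.31 mm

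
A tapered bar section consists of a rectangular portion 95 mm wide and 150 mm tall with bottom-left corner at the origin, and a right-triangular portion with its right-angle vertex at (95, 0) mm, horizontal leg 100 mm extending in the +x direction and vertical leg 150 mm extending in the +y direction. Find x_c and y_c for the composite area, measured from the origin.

x_c = 75.37 mm, y_c = 66.38 mm

rectangular portion: A = 95 × 150 = 14250.00, centroid at (47.50, 75.00).
triangular portion: A = ½·100·150 = 7500.00, centroid at (128.33, 50.00).
ΣA = 21750.00 mm²
ΣAx_c = (14250.00)(47.50) + (7500.00)(128.33) = 1639375.00 mm³
ΣAy_c = (14250.00)(75.00) + (7500.00)(50.00) = 1443750.00 mm³
x_c = 1639375.00 / 21750.00 = 75.37 mm
y_c = 1443750.00 / 21750.00 = 66.38 mm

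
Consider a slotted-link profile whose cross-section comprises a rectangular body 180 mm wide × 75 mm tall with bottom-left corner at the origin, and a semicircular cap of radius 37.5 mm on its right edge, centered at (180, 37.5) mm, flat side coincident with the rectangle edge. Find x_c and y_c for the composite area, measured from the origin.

x_c = 104.89 mm, y_c = 37.50 mm

rectangular body: A = 180 × 75 = 13500.00, centroid at (90.00, 37.50).
semicircular end: A = ½π·37.5² = 2208.93, centroid at (195.92, 37.50).
ΣA = 15708.93 mm²
ΣAx_c = (13500.00)(90.00) + (2208.93)(195.92) = 1647764.07 mm³
ΣAy_c = (13500.00)(37.50) + (2208.93)(37.50) = 589084.96 mm³
x_c = 1647764.07 / 15708.93 = 104.89 mm
y_c = 589084.96 / 15708.93 = 37.50 mm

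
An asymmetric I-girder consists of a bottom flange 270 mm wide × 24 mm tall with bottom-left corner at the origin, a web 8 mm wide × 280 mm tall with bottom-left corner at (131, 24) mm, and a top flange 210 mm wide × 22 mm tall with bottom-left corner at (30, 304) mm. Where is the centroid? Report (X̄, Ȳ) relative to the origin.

X̄ = 135.00 mm, Ȳ = 142.46 mm

bottom flange: A = 270 × 24 = 6480.00, centroid at (135.00, 12.00).
web: A = 8 × 280 = 2240.00, centroid at (135.00, 164.00).
top flange: A = 210 × 22 = 4620.00, centroid at (135.00, 315.00).
ΣA = 13340.00 mm², ΣAX̄ = 1800900.00 mm³, ΣAȲ = 1900420.00 mm³.
X̄ = 1800900.00/13340.00 = 135.00 mm; Ȳ = 1900420.00/13340.00 = 142.46 mm.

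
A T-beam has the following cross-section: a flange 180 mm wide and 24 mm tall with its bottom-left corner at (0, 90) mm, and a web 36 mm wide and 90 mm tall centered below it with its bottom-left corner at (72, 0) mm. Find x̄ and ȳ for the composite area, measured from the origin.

web: A = 36 × 90 = 3240.00, centroid at (90.00, 45.00).
flange: A = 180 × 24 = 4320.00, centroid at (90.00, 102.00).
ΣA = 7560.00 mm², ΣAx̄ = 680400.00 mm³, ΣAȳ = 586440.00 mm³.
x̄ = 680400.00/7560.00 = 90.00 mm; ȳ = 586440.00/7560.00 = 77.57 mm.

x̄ = 90.00 mm, ȳ = 77.57 mm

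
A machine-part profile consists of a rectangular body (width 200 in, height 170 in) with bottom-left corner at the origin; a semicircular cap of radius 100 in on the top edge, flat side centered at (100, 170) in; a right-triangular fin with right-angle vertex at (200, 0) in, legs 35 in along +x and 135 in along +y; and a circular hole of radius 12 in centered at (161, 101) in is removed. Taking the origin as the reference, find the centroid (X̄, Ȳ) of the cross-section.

X̄ = 104.58 in, Ȳ = 121.81 in

rectangular body: A = 200 × 170 = 34000.00, centroid at (100.00, 85.00).
semicircular top: A = ½π·100² = 15707.96, centroid at (100.00, 212.44).
triangular fin: A = ½·35·135 = 2362.50, centroid at (211.67, 45.00).
hole: A = −π·12² = -452.39, centroid at (161.00, 101.00).
ΣA = 51618.07 in²
ΣAX̄ = (34000.00)(100.00) + (15707.96)(100.00) + (2362.50)(211.67) + (-452.39)(161.00) = 5398024.14 in³
ΣAȲ = (34000.00)(85.00) + (15707.96)(212.44) + (2362.50)(45.00) + (-452.39)(101.00) = 6287641.60 in³
X̄ = 5398024.14 / 51618.07 = 104.58 in
Ȳ = 6287641.60 / 51618.07 = 121.81 in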